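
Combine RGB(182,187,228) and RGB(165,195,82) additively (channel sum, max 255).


Additive: each channel = min(255, C₁+C₂)
R: 182+165 = 347 → 255
G: 187+195 = 382 → 255
B: 228+82 = 310 → 255
= RGB(255, 255, 255)


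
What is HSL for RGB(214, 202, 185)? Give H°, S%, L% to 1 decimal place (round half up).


Normalize: R'=214/255≈0.8392, G'=202/255≈0.7922, B'=185/255≈0.7255
Max=214/255, Min=185/255, Δ=Max-Min=29/255
L = (Max+Min)/2 = (214+185)/510 = 399/510 = 0.78235… → L = 78.2%
L > 0.5 → S = Δ/(2-Max-Min) = 29/(510-214-185) = 29/111 = 0.26126… → S = 26.1%
(the 1/255 factors cancel in S and H, so raw channel differences can be used)
Max is R' → H = 60 × (((G-B)/Δ) mod 6) = 60 × (((202-185)/29) mod 6)
  17/29 = 0.5862…
  H = 60 × 0.5862… = 35.172…° → H = 35.2°
= HSL(35.2°, 26.1%, 78.2%)


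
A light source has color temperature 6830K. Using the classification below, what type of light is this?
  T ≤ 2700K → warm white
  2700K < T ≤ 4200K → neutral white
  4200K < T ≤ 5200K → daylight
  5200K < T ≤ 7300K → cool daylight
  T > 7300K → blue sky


Temperature: 6830K
5200K < 6830K ≤ 7300K → cool daylight
Classification: cool daylight


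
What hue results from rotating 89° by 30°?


New hue = (H + rotation) mod 360
New hue = (89 + 30) mod 360
= 119 mod 360
= 119°


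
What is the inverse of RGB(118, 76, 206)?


Invert: (255-R, 255-G, 255-B)
R: 255-118 = 137
G: 255-76 = 179
B: 255-206 = 49
= RGB(137, 179, 49)


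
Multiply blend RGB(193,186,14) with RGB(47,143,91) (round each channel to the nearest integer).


Multiply: C = A×B/255, rounded to nearest integer
R: 193×47/255 = 9071/255 ≈ 35.573 → 36
G: 186×143/255 = 26598/255 ≈ 104.306 → 104
B: 14×91/255 = 1274/255 ≈ 4.996 → 5
= RGB(36, 104, 5)


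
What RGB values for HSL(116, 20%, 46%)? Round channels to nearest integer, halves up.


H=116°, S=0.20, L=0.46
C = (1-|2L-1|)×S = (1-|-0.08|)×0.20 = 0.184
H' = H/60 = 116/60 ≈ 1.9333; X = C×(1-|H' mod 2 - 1|) ≈ 0.0123
m = L - C/2 = 0.46 - 0.092 = 0.368
Sector ⌊H'⌋ = 1 → (R',G',B') = (≈0.0123, 0.184, 0.0)
RGB = ((R'+m)×255, (G'+m)×255, (B'+m)×255) = (96.968, 140.76, 93.84)
Round half up → RGB(97, 141, 94)


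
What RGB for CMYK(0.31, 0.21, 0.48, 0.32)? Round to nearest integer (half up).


R = 255 × (1-C) × (1-K) = 255 × 0.69 × 0.68 = 119.646 → 120
G = 255 × (1-M) × (1-K) = 255 × 0.79 × 0.68 = 136.986 → 137
B = 255 × (1-Y) × (1-K) = 255 × 0.52 × 0.68 = 90.168 → 90
= RGB(120, 137, 90)


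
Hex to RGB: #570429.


57 → 87 (R)
04 → 4 (G)
29 → 41 (B)
= RGB(87, 4, 41)


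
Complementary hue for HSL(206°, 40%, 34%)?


Complement = opposite side of color wheel = hue + 180°
H' = (206 + 180) mod 360 = 26°
S and L unchanged.
= HSL(26°, 40%, 34%)


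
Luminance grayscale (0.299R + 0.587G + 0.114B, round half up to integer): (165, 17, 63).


Gray = 0.299×R + 0.587×G + 0.114×B
Gray = 0.299×165 + 0.587×17 + 0.114×63
Gray = 49.335 + 9.979 + 7.182
Gray = 66.496 → round half up → 66
Gray = 66


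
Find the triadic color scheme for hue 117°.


Triadic: equally spaced at 120° intervals
H1 = 117°
H2 = (117 + 120) mod 360 = 237°
H3 = (117 + 240) mod 360 = 357°
Triadic = 117°, 237°, 357°


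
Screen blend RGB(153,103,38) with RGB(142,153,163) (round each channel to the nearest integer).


Screen: C = 255 - (255-A)×(255-B)/255, rounded to nearest integer
R: 255 - (255-153)×(255-142)/255 = 255 - 11526/255 ≈ 255 - 45.200 = 209.800 → 210
G: 255 - (255-103)×(255-153)/255 = 255 - 15504/255 ≈ 255 - 60.800 = 194.200 → 194
B: 255 - (255-38)×(255-163)/255 = 255 - 19964/255 ≈ 255 - 78.290 = 176.710 → 177
= RGB(210, 194, 177)


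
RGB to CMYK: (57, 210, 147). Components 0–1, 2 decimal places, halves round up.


R'=57/255≈0.2235, G'=210/255≈0.8235, B'=147/255≈0.5765
K = 1 - max(R',G',B') = 1 - 210/255 = 45/255 = 0.17647… → 0.18
(1-R'-K)/(1-K) simplifies to (max-R)/max with max = 210:
C = (210-57)/210 = 153/210 = 0.72857… → 0.73
M = (210-210)/210 = 0/210 = 0 → 0.00
Y = (210-147)/210 = 63/210 = 0.3 → 0.30
= CMYK(0.73, 0.00, 0.30, 0.18)


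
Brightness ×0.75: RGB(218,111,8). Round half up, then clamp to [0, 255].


Multiply each channel by 0.75, round half up, clamp to [0, 255]
R: 218×0.75 = 163.5 → round → 164
G: 111×0.75 = 83.25 → round → 83
B: 8×0.75 = 6
= RGB(164, 83, 6)


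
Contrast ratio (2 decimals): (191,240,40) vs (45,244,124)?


Linearize each sRGB channel c=v/255: c/12.92 if c ≤ 0.04045 else ((c+0.055)/1.055)^2.4
L = 0.2126×R_lin + 0.7152×G_lin + 0.0722×B_lin
Color 1 (191,240,40):
  R=191: 191/255≈0.7490 > 0.04045 → ((0.7490+0.055)/1.055)^2.4 ≈ 0.52100
  G=240: 240/255≈0.9412 > 0.04045 → ((0.9412+0.055)/1.055)^2.4 ≈ 0.87137
  B=40: 40/255≈0.1569 > 0.04045 → ((0.1569+0.055)/1.055)^2.4 ≈ 0.02122
  L1 = 0.2126×0.52100 + 0.7152×0.87137 + 0.0722×0.02122 ≈ 0.73550
Color 2 (45,244,124):
  R=45: 45/255≈0.1765 > 0.04045 → ((0.1765+0.055)/1.055)^2.4 ≈ 0.02624
  G=244: 244/255≈0.9569 > 0.04045 → ((0.9569+0.055)/1.055)^2.4 ≈ 0.90466
  B=124: 124/255≈0.4863 > 0.04045 → ((0.4863+0.055)/1.055)^2.4 ≈ 0.20156
  L2 = 0.2126×0.02624 + 0.7152×0.90466 + 0.0722×0.20156 ≈ 0.66714
Lighter = 0.73550, Darker = 0.66714
Ratio = (L_lighter + 0.05) / (L_darker + 0.05)
Ratio = (0.73550 + 0.05) / (0.66714 + 0.05) = 0.78550 / 0.71714 ≈ 1.0953
Ratio ≈ 1.10:1


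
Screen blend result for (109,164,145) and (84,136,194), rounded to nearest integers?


Screen: C = 255 - (255-A)×(255-B)/255, rounded to nearest integer
R: 255 - (255-109)×(255-84)/255 = 255 - 24966/255 ≈ 255 - 97.906 = 157.094 → 157
G: 255 - (255-164)×(255-136)/255 = 255 - 10829/255 ≈ 255 - 42.467 = 212.533 → 213
B: 255 - (255-145)×(255-194)/255 = 255 - 6710/255 ≈ 255 - 26.314 = 228.686 → 229
= RGB(157, 213, 229)


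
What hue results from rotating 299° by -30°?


New hue = (H + rotation) mod 360
New hue = (299 -30) mod 360
= 269 mod 360
= 269°


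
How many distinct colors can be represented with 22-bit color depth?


Colors = 2^bits = 2^22
= 4,194,304 colors


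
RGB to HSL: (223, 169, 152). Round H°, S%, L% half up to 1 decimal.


Normalize: R'=223/255≈0.8745, G'=169/255≈0.6627, B'=152/255≈0.5961
Max=223/255, Min=152/255, Δ=Max-Min=71/255
L = (Max+Min)/2 = (223+152)/510 = 375/510 = 0.73529… → L = 73.5%
L > 0.5 → S = Δ/(2-Max-Min) = 71/(510-223-152) = 71/135 = 0.52592… → S = 52.6%
(the 1/255 factors cancel in S and H, so raw channel differences can be used)
Max is R' → H = 60 × (((G-B)/Δ) mod 6) = 60 × (((169-152)/71) mod 6)
  17/71 = 0.2394…
  H = 60 × 0.2394… = 14.366…° → H = 14.4°
= HSL(14.4°, 52.6%, 73.5%)


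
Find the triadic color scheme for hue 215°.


Triadic: equally spaced at 120° intervals
H1 = 215°
H2 = (215 + 120) mod 360 = 335°
H3 = (215 + 240) mod 360 = 95°
Triadic = 215°, 335°, 95°


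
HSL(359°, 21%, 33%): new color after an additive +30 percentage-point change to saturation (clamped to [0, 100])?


Original S = 21%
Adjustment = +30 percentage points
New S = 21 + (30) = 51
Clamp to [0, 100] → 51
= HSL(359°, 51%, 33%)


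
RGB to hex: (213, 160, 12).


R = 213 → D5 (hex)
G = 160 → A0 (hex)
B = 12 → 0C (hex)
Hex = #D5A00C


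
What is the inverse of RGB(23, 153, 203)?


Invert: (255-R, 255-G, 255-B)
R: 255-23 = 232
G: 255-153 = 102
B: 255-203 = 52
= RGB(232, 102, 52)


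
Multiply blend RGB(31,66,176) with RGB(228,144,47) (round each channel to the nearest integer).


Multiply: C = A×B/255, rounded to nearest integer
R: 31×228/255 = 7068/255 ≈ 27.718 → 28
G: 66×144/255 = 9504/255 ≈ 37.271 → 37
B: 176×47/255 = 8272/255 ≈ 32.439 → 32
= RGB(28, 37, 32)


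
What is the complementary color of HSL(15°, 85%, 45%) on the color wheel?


Complement = opposite side of color wheel = hue + 180°
H' = (15 + 180) mod 360 = 195°
S and L unchanged.
= HSL(195°, 85%, 45%)


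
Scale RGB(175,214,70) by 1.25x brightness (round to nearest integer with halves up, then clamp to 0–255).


Multiply each channel by 1.25, round half up, clamp to [0, 255]
R: 175×1.25 = 218.75 → round → 219
G: 214×1.25 = 267.5 → round → 268 → clamp → 255
B: 70×1.25 = 87.5 → round → 88
= RGB(219, 255, 88)


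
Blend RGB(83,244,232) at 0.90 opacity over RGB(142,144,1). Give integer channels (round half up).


C = α×F + (1-α)×B, with 1-α = 0.10
R: 0.90×83 + 0.10×142 = 74.70 + 14.20 = 88.90 → 89
G: 0.90×244 + 0.10×144 = 219.60 + 14.40 = 234.00 → 234
B: 0.90×232 + 0.10×1 = 208.80 + 0.10 = 208.90 → 209
= RGB(89, 234, 209)


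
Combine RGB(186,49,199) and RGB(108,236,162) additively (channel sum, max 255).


Additive: each channel = min(255, C₁+C₂)
R: 186+108 = 294 → 255
G: 49+236 = 285 → 255
B: 199+162 = 361 → 255
= RGB(255, 255, 255)


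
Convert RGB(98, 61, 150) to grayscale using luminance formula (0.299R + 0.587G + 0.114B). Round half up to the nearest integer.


Gray = 0.299×R + 0.587×G + 0.114×B
Gray = 0.299×98 + 0.587×61 + 0.114×150
Gray = 29.302 + 35.807 + 17.100
Gray = 82.209 → round half up → 82
Gray = 82


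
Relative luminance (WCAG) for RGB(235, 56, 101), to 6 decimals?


Linearize each channel (sRGB transfer function): c = v/255; c_lin = c/12.92 if c ≤ 0.04045, else ((c+0.055)/1.055)^2.4
  R: 235/255 ≈ 0.921569 > 0.04045 → ((0.921569+0.055)/1.055)^2.4 ≈ 0.830770
  G: 56/255 ≈ 0.219608 > 0.04045 → ((0.219608+0.055)/1.055)^2.4 ≈ 0.039546
  B: 101/255 ≈ 0.396078 > 0.04045 → ((0.396078+0.055)/1.055)^2.4 ≈ 0.130136
R_lin = 0.830770, G_lin = 0.039546, B_lin = 0.130136
L = 0.2126×R + 0.7152×G + 0.0722×B
L = 0.2126×0.830770 + 0.7152×0.039546 + 0.0722×0.130136
L ≈ 0.214301


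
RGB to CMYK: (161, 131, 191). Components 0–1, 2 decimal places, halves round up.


R'=161/255≈0.6314, G'=131/255≈0.5137, B'=191/255≈0.7490
K = 1 - max(R',G',B') = 1 - 191/255 = 64/255 = 0.25098… → 0.25
(1-R'-K)/(1-K) simplifies to (max-R)/max with max = 191:
C = (191-161)/191 = 30/191 = 0.15706… → 0.16
M = (191-131)/191 = 60/191 = 0.31413… → 0.31
Y = (191-191)/191 = 0/191 = 0 → 0.00
= CMYK(0.16, 0.31, 0.00, 0.25)


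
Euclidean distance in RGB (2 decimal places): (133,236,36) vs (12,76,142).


d = √[(R₁-R₂)² + (G₁-G₂)² + (B₁-B₂)²]
d = √[(133-12)² + (236-76)² + (36-142)²]
d = √[14641 + 25600 + 11236]
d = √51477
d ≈ 226.89


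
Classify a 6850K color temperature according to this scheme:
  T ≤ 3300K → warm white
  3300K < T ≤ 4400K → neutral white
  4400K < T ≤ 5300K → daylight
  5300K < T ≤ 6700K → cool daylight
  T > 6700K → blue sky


Temperature: 6850K
6850K > 6700K → blue sky
Classification: blue sky


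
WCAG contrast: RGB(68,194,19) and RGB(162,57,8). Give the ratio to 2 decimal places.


Linearize each sRGB channel c=v/255: c/12.92 if c ≤ 0.04045 else ((c+0.055)/1.055)^2.4
L = 0.2126×R_lin + 0.7152×G_lin + 0.0722×B_lin
Color 1 (68,194,19):
  R=68: 68/255≈0.2667 > 0.04045 → ((0.2667+0.055)/1.055)^2.4 ≈ 0.05781
  G=194: 194/255≈0.7608 > 0.04045 → ((0.7608+0.055)/1.055)^2.4 ≈ 0.53948
  B=19: 19/255≈0.0745 > 0.04045 → ((0.0745+0.055)/1.055)^2.4 ≈ 0.00651
  L1 = 0.2126×0.05781 + 0.7152×0.53948 + 0.0722×0.00651 ≈ 0.39860
Color 2 (162,57,8):
  R=162: 162/255≈0.6353 > 0.04045 → ((0.6353+0.055)/1.055)^2.4 ≈ 0.36131
  G=57: 57/255≈0.2235 > 0.04045 → ((0.2235+0.055)/1.055)^2.4 ≈ 0.04092
  B=8: 8/255≈0.0314 ≤ 0.04045 → 0.0314/12.92 ≈ 0.00243
  L2 = 0.2126×0.36131 + 0.7152×0.04092 + 0.0722×0.00243 ≈ 0.10625
Lighter = 0.39860, Darker = 0.10625
Ratio = (L_lighter + 0.05) / (L_darker + 0.05)
Ratio = (0.39860 + 0.05) / (0.10625 + 0.05) = 0.44860 / 0.15625 ≈ 2.8710
Ratio ≈ 2.87:1


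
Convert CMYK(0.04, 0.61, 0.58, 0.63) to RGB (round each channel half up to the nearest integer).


R = 255 × (1-C) × (1-K) = 255 × 0.96 × 0.37 = 90.576 → 91
G = 255 × (1-M) × (1-K) = 255 × 0.39 × 0.37 = 36.7965 → 37
B = 255 × (1-Y) × (1-K) = 255 × 0.42 × 0.37 = 39.627 → 40
= RGB(91, 37, 40)


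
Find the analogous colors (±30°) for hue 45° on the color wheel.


Base hue: 45°
Left analog: (45 - 30) mod 360 = 15°
Right analog: (45 + 30) mod 360 = 75°
Analogous hues = 15° and 75°


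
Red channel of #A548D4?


Color: #A548D4
R = A5 = 165
G = 48 = 72
B = D4 = 212
Red = 165


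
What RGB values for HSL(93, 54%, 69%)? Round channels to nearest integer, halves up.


H=93°, S=0.54, L=0.69
C = (1-|2L-1|)×S = (1-|0.38|)×0.54 = 0.3348
H' = H/60 = 93/60 ≈ 1.5500; X = C×(1-|H' mod 2 - 1|) = 0.15066
m = L - C/2 = 0.69 - 0.1674 = 0.5226
Sector ⌊H'⌋ = 1 → (R',G',B') = (0.15066, 0.3348, 0.0)
RGB = ((R'+m)×255, (G'+m)×255, (B'+m)×255) = (171.6813, 218.637, 133.263)
Round half up → RGB(172, 219, 133)


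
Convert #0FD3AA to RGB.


0F → 15 (R)
D3 → 211 (G)
AA → 170 (B)
= RGB(15, 211, 170)


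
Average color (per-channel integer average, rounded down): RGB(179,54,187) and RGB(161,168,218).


Midpoint: each channel = ⌊(C₁+C₂)/2⌋
R: ⌊(179+161)/2⌋ = 170
G: ⌊(54+168)/2⌋ = 111
B: ⌊(187+218)/2⌋ = 202
= RGB(170, 111, 202)


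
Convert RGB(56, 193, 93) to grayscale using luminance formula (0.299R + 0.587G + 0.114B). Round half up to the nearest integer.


Gray = 0.299×R + 0.587×G + 0.114×B
Gray = 0.299×56 + 0.587×193 + 0.114×93
Gray = 16.744 + 113.291 + 10.602
Gray = 140.637 → round half up → 141
Gray = 141


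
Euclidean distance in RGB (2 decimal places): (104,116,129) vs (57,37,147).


d = √[(R₁-R₂)² + (G₁-G₂)² + (B₁-B₂)²]
d = √[(104-57)² + (116-37)² + (129-147)²]
d = √[2209 + 6241 + 324]
d = √8774
d ≈ 93.67


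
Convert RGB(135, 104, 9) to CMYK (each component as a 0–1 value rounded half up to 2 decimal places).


R'=135/255≈0.5294, G'=104/255≈0.4078, B'=9/255≈0.0353
K = 1 - max(R',G',B') = 1 - 135/255 = 120/255 = 0.47058… → 0.47
(1-R'-K)/(1-K) simplifies to (max-R)/max with max = 135:
C = (135-135)/135 = 0/135 = 0 → 0.00
M = (135-104)/135 = 31/135 = 0.22962… → 0.23
Y = (135-9)/135 = 126/135 = 0.93333… → 0.93
= CMYK(0.00, 0.23, 0.93, 0.47)


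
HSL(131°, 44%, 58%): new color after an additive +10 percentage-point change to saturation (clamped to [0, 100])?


Original S = 44%
Adjustment = +10 percentage points
New S = 44 + (10) = 54
Clamp to [0, 100] → 54
= HSL(131°, 54%, 58%)


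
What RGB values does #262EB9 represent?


26 → 38 (R)
2E → 46 (G)
B9 → 185 (B)
= RGB(38, 46, 185)


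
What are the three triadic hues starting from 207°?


Triadic: equally spaced at 120° intervals
H1 = 207°
H2 = (207 + 120) mod 360 = 327°
H3 = (207 + 240) mod 360 = 87°
Triadic = 207°, 327°, 87°


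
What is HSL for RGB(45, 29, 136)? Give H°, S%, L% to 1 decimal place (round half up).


Normalize: R'=45/255≈0.1765, G'=29/255≈0.1137, B'=136/255≈0.5333
Max=136/255, Min=29/255, Δ=Max-Min=107/255
L = (Max+Min)/2 = (136+29)/510 = 165/510 = 0.32352… → L = 32.4%
L ≤ 0.5 → S = Δ/(Max+Min) = 107/(136+29) = 107/165 = 0.64848… → S = 64.8%
(the 1/255 factors cancel in S and H, so raw channel differences can be used)
Max is B' → H = 60 × ((R-G)/Δ + 4) = 60 × ((45-29)/107 + 4)
  16/107 + 4 = 0.1495… + 4 = 4.1495…
  H = 60 × 4.1495… = 248.971…° → H = 249.0°
= HSL(249.0°, 64.8%, 32.4%)


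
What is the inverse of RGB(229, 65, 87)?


Invert: (255-R, 255-G, 255-B)
R: 255-229 = 26
G: 255-65 = 190
B: 255-87 = 168
= RGB(26, 190, 168)


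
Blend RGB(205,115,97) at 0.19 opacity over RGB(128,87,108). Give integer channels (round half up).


C = α×F + (1-α)×B, with 1-α = 0.81
R: 0.19×205 + 0.81×128 = 38.95 + 103.68 = 142.63 → 143
G: 0.19×115 + 0.81×87 = 21.85 + 70.47 = 92.32 → 92
B: 0.19×97 + 0.81×108 = 18.43 + 87.48 = 105.91 → 106
= RGB(143, 92, 106)


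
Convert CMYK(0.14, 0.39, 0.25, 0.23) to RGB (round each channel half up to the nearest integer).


R = 255 × (1-C) × (1-K) = 255 × 0.86 × 0.77 = 168.861 → 169
G = 255 × (1-M) × (1-K) = 255 × 0.61 × 0.77 = 119.7735 → 120
B = 255 × (1-Y) × (1-K) = 255 × 0.75 × 0.77 = 147.2625 → 147
= RGB(169, 120, 147)


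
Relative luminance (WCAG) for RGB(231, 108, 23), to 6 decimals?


Linearize each channel (sRGB transfer function): c = v/255; c_lin = c/12.92 if c ≤ 0.04045, else ((c+0.055)/1.055)^2.4
  R: 231/255 ≈ 0.905882 > 0.04045 → ((0.905882+0.055)/1.055)^2.4 ≈ 0.799103
  G: 108/255 ≈ 0.423529 > 0.04045 → ((0.423529+0.055)/1.055)^2.4 ≈ 0.149960
  B: 23/255 ≈ 0.090196 > 0.04045 → ((0.090196+0.055)/1.055)^2.4 ≈ 0.008568
R_lin = 0.799103, G_lin = 0.149960, B_lin = 0.008568
L = 0.2126×R + 0.7152×G + 0.0722×B
L = 0.2126×0.799103 + 0.7152×0.149960 + 0.0722×0.008568
L ≈ 0.277759


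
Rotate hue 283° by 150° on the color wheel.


New hue = (H + rotation) mod 360
New hue = (283 + 150) mod 360
= 433 mod 360
= 73°


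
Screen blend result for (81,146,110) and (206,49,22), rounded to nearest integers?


Screen: C = 255 - (255-A)×(255-B)/255, rounded to nearest integer
R: 255 - (255-81)×(255-206)/255 = 255 - 8526/255 ≈ 255 - 33.435 = 221.565 → 222
G: 255 - (255-146)×(255-49)/255 = 255 - 22454/255 ≈ 255 - 88.055 = 166.945 → 167
B: 255 - (255-110)×(255-22)/255 = 255 - 33785/255 ≈ 255 - 132.490 = 122.510 → 123
= RGB(222, 167, 123)


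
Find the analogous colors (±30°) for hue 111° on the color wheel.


Base hue: 111°
Left analog: (111 - 30) mod 360 = 81°
Right analog: (111 + 30) mod 360 = 141°
Analogous hues = 81° and 141°


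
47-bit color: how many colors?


Colors = 2^bits = 2^47
= 140,737,488,355,328 colors


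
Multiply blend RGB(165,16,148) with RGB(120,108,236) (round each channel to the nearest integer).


Multiply: C = A×B/255, rounded to nearest integer
R: 165×120/255 = 19800/255 ≈ 77.647 → 78
G: 16×108/255 = 1728/255 ≈ 6.776 → 7
B: 148×236/255 = 34928/255 ≈ 136.973 → 137
= RGB(78, 7, 137)


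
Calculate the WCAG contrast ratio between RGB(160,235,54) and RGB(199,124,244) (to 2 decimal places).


Linearize each sRGB channel c=v/255: c/12.92 if c ≤ 0.04045 else ((c+0.055)/1.055)^2.4
L = 0.2126×R_lin + 0.7152×G_lin + 0.0722×B_lin
Color 1 (160,235,54):
  R=160: 160/255≈0.6275 > 0.04045 → ((0.6275+0.055)/1.055)^2.4 ≈ 0.35153
  G=235: 235/255≈0.9216 > 0.04045 → ((0.9216+0.055)/1.055)^2.4 ≈ 0.83077
  B=54: 54/255≈0.2118 > 0.04045 → ((0.2118+0.055)/1.055)^2.4 ≈ 0.03689
  L1 = 0.2126×0.35153 + 0.7152×0.83077 + 0.0722×0.03689 ≈ 0.67157
Color 2 (199,124,244):
  R=199: 199/255≈0.7804 > 0.04045 → ((0.7804+0.055)/1.055)^2.4 ≈ 0.57112
  G=124: 124/255≈0.4863 > 0.04045 → ((0.4863+0.055)/1.055)^2.4 ≈ 0.20156
  B=244: 244/255≈0.9569 > 0.04045 → ((0.9569+0.055)/1.055)^2.4 ≈ 0.90466
  L2 = 0.2126×0.57112 + 0.7152×0.20156 + 0.0722×0.90466 ≈ 0.33089
Lighter = 0.67157, Darker = 0.33089
Ratio = (L_lighter + 0.05) / (L_darker + 0.05)
Ratio = (0.67157 + 0.05) / (0.33089 + 0.05) = 0.72157 / 0.38089 ≈ 1.8944
Ratio ≈ 1.89:1


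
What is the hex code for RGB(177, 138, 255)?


R = 177 → B1 (hex)
G = 138 → 8A (hex)
B = 255 → FF (hex)
Hex = #B18AFF


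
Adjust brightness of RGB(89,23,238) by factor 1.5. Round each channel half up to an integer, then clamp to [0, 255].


Multiply each channel by 1.5, round half up, clamp to [0, 255]
R: 89×1.5 = 133.5 → round → 134
G: 23×1.5 = 34.5 → round → 35
B: 238×1.5 = 357 → clamp → 255
= RGB(134, 35, 255)


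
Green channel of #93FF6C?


Color: #93FF6C
R = 93 = 147
G = FF = 255
B = 6C = 108
Green = 255


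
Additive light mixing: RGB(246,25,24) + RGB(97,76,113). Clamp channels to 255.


Additive: each channel = min(255, C₁+C₂)
R: 246+97 = 343 → 255
G: 25+76 = 101 → 101
B: 24+113 = 137 → 137
= RGB(255, 101, 137)


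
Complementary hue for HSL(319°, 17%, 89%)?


Complement = opposite side of color wheel = hue + 180°
H' = (319 + 180) mod 360 = 139°
S and L unchanged.
= HSL(139°, 17%, 89%)


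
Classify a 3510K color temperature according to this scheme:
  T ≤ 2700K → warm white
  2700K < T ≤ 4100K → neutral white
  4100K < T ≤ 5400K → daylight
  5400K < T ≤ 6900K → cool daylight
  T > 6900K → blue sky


Temperature: 3510K
2700K < 3510K ≤ 4100K → neutral white
Classification: neutral white


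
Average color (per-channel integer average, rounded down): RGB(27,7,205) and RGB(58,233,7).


Midpoint: each channel = ⌊(C₁+C₂)/2⌋
R: ⌊(27+58)/2⌋ = 42
G: ⌊(7+233)/2⌋ = 120
B: ⌊(205+7)/2⌋ = 106
= RGB(42, 120, 106)


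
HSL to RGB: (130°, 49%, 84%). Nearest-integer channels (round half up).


H=130°, S=0.49, L=0.84
C = (1-|2L-1|)×S = (1-|0.68|)×0.49 = 0.1568
H' = H/60 = 130/60 ≈ 2.1667; X = C×(1-|H' mod 2 - 1|) ≈ 0.0261
m = L - C/2 = 0.84 - 0.0784 = 0.7616
Sector ⌊H'⌋ = 2 → (R',G',B') = (0.0, 0.1568, ≈0.0261)
RGB = ((R'+m)×255, (G'+m)×255, (B'+m)×255) = (194.208, 234.192, 200.872)
Round half up → RGB(194, 234, 201)


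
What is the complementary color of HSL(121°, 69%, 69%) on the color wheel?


Complement = opposite side of color wheel = hue + 180°
H' = (121 + 180) mod 360 = 301°
S and L unchanged.
= HSL(301°, 69%, 69%)


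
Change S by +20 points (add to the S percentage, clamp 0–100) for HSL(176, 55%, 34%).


Original S = 55%
Adjustment = +20 percentage points
New S = 55 + (20) = 75
Clamp to [0, 100] → 75
= HSL(176°, 75%, 34%)


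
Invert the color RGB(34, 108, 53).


Invert: (255-R, 255-G, 255-B)
R: 255-34 = 221
G: 255-108 = 147
B: 255-53 = 202
= RGB(221, 147, 202)


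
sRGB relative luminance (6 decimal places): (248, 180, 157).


Linearize each channel (sRGB transfer function): c = v/255; c_lin = c/12.92 if c ≤ 0.04045, else ((c+0.055)/1.055)^2.4
  R: 248/255 ≈ 0.972549 > 0.04045 → ((0.972549+0.055)/1.055)^2.4 ≈ 0.938686
  G: 180/255 ≈ 0.705882 > 0.04045 → ((0.705882+0.055)/1.055)^2.4 ≈ 0.456411
  B: 157/255 ≈ 0.615686 > 0.04045 → ((0.615686+0.055)/1.055)^2.4 ≈ 0.337164
R_lin = 0.938686, G_lin = 0.456411, B_lin = 0.337164
L = 0.2126×R + 0.7152×G + 0.0722×B
L = 0.2126×0.938686 + 0.7152×0.456411 + 0.0722×0.337164
L ≈ 0.550333


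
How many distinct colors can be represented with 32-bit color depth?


Colors = 2^bits = 2^32
= 4,294,967,296 colors


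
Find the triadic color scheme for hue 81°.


Triadic: equally spaced at 120° intervals
H1 = 81°
H2 = (81 + 120) mod 360 = 201°
H3 = (81 + 240) mod 360 = 321°
Triadic = 81°, 201°, 321°


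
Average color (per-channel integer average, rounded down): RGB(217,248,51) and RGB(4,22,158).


Midpoint: each channel = ⌊(C₁+C₂)/2⌋
R: ⌊(217+4)/2⌋ = 110
G: ⌊(248+22)/2⌋ = 135
B: ⌊(51+158)/2⌋ = 104
= RGB(110, 135, 104)


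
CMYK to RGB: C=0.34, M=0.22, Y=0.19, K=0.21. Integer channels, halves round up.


R = 255 × (1-C) × (1-K) = 255 × 0.66 × 0.79 = 132.957 → 133
G = 255 × (1-M) × (1-K) = 255 × 0.78 × 0.79 = 157.131 → 157
B = 255 × (1-Y) × (1-K) = 255 × 0.81 × 0.79 = 163.1745 → 163
= RGB(133, 157, 163)


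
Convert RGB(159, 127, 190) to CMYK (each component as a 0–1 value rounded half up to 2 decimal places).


R'=159/255≈0.6235, G'=127/255≈0.4980, B'=190/255≈0.7451
K = 1 - max(R',G',B') = 1 - 190/255 = 65/255 = 0.25490… → 0.25
(1-R'-K)/(1-K) simplifies to (max-R)/max with max = 190:
C = (190-159)/190 = 31/190 = 0.16315… → 0.16
M = (190-127)/190 = 63/190 = 0.33157… → 0.33
Y = (190-190)/190 = 0/190 = 0 → 0.00
= CMYK(0.16, 0.33, 0.00, 0.25)


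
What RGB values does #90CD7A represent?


90 → 144 (R)
CD → 205 (G)
7A → 122 (B)
= RGB(144, 205, 122)


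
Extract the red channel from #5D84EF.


Color: #5D84EF
R = 5D = 93
G = 84 = 132
B = EF = 239
Red = 93


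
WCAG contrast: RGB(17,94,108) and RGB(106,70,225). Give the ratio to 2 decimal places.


Linearize each sRGB channel c=v/255: c/12.92 if c ≤ 0.04045 else ((c+0.055)/1.055)^2.4
L = 0.2126×R_lin + 0.7152×G_lin + 0.0722×B_lin
Color 1 (17,94,108):
  R=17: 17/255≈0.0667 > 0.04045 → ((0.0667+0.055)/1.055)^2.4 ≈ 0.00561
  G=94: 94/255≈0.3686 > 0.04045 → ((0.3686+0.055)/1.055)^2.4 ≈ 0.11193
  B=108: 108/255≈0.4235 > 0.04045 → ((0.4235+0.055)/1.055)^2.4 ≈ 0.14996
  L1 = 0.2126×0.00561 + 0.7152×0.11193 + 0.0722×0.14996 ≈ 0.09207
Color 2 (106,70,225):
  R=106: 106/255≈0.4157 > 0.04045 → ((0.4157+0.055)/1.055)^2.4 ≈ 0.14413
  G=70: 70/255≈0.2745 > 0.04045 → ((0.2745+0.055)/1.055)^2.4 ≈ 0.06125
  B=225: 225/255≈0.8824 > 0.04045 → ((0.8824+0.055)/1.055)^2.4 ≈ 0.75294
  L2 = 0.2126×0.14413 + 0.7152×0.06125 + 0.0722×0.75294 ≈ 0.12881
Lighter = 0.12881, Darker = 0.09207
Ratio = (L_lighter + 0.05) / (L_darker + 0.05)
Ratio = (0.12881 + 0.05) / (0.09207 + 0.05) = 0.17881 / 0.14207 ≈ 1.2586
Ratio ≈ 1.26:1


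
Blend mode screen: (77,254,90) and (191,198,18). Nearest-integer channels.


Screen: C = 255 - (255-A)×(255-B)/255, rounded to nearest integer
R: 255 - (255-77)×(255-191)/255 = 255 - 11392/255 ≈ 255 - 44.675 = 210.325 → 210
G: 255 - (255-254)×(255-198)/255 = 255 - 57/255 ≈ 255 - 0.224 = 254.776 → 255
B: 255 - (255-90)×(255-18)/255 = 255 - 39105/255 ≈ 255 - 153.353 = 101.647 → 102
= RGB(210, 255, 102)


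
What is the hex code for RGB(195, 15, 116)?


R = 195 → C3 (hex)
G = 15 → 0F (hex)
B = 116 → 74 (hex)
Hex = #C30F74


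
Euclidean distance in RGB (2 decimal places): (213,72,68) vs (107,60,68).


d = √[(R₁-R₂)² + (G₁-G₂)² + (B₁-B₂)²]
d = √[(213-107)² + (72-60)² + (68-68)²]
d = √[11236 + 144 + 0]
d = √11380
d ≈ 106.68


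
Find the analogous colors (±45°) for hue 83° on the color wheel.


Base hue: 83°
Left analog: (83 - 45) mod 360 = 38°
Right analog: (83 + 45) mod 360 = 128°
Analogous hues = 38° and 128°


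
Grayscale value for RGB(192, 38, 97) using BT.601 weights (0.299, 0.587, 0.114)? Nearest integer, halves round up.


Gray = 0.299×R + 0.587×G + 0.114×B
Gray = 0.299×192 + 0.587×38 + 0.114×97
Gray = 57.408 + 22.306 + 11.058
Gray = 90.772 → round half up → 91
Gray = 91


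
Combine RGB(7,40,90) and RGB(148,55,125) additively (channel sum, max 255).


Additive: each channel = min(255, C₁+C₂)
R: 7+148 = 155 → 155
G: 40+55 = 95 → 95
B: 90+125 = 215 → 215
= RGB(155, 95, 215)


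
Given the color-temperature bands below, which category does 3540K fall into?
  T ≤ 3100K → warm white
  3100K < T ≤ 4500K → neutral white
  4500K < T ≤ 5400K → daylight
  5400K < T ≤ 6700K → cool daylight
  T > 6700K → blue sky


Temperature: 3540K
3100K < 3540K ≤ 4500K → neutral white
Classification: neutral white


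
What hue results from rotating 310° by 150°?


New hue = (H + rotation) mod 360
New hue = (310 + 150) mod 360
= 460 mod 360
= 100°


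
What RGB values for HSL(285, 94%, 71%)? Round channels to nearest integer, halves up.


H=285°, S=0.94, L=0.71
C = (1-|2L-1|)×S = (1-|0.42|)×0.94 = 0.5452
H' = H/60 = 285/60 ≈ 4.7500; X = C×(1-|H' mod 2 - 1|) = 0.4089
m = L - C/2 = 0.71 - 0.2726 = 0.4374
Sector ⌊H'⌋ = 4 → (R',G',B') = (0.4089, 0.0, 0.5452)
RGB = ((R'+m)×255, (G'+m)×255, (B'+m)×255) = (215.8065, 111.537, 250.563)
Round half up → RGB(216, 112, 251)


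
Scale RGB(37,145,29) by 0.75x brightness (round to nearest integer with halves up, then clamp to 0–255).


Multiply each channel by 0.75, round half up, clamp to [0, 255]
R: 37×0.75 = 27.75 → round → 28
G: 145×0.75 = 108.75 → round → 109
B: 29×0.75 = 21.75 → round → 22
= RGB(28, 109, 22)


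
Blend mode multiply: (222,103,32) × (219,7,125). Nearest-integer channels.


Multiply: C = A×B/255, rounded to nearest integer
R: 222×219/255 = 48618/255 ≈ 190.659 → 191
G: 103×7/255 = 721/255 ≈ 2.827 → 3
B: 32×125/255 = 4000/255 ≈ 15.686 → 16
= RGB(191, 3, 16)


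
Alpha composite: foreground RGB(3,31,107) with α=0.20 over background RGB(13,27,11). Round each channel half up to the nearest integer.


C = α×F + (1-α)×B, with 1-α = 0.80
R: 0.20×3 + 0.80×13 = 0.60 + 10.40 = 11.00 → 11
G: 0.20×31 + 0.80×27 = 6.20 + 21.60 = 27.80 → 28
B: 0.20×107 + 0.80×11 = 21.40 + 8.80 = 30.20 → 30
= RGB(11, 28, 30)


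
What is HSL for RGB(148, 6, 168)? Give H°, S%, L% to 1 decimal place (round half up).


Normalize: R'=148/255≈0.5804, G'=6/255≈0.0235, B'=168/255≈0.6588
Max=168/255, Min=6/255, Δ=Max-Min=162/255
L = (Max+Min)/2 = (168+6)/510 = 174/510 = 0.34117… → L = 34.1%
L ≤ 0.5 → S = Δ/(Max+Min) = 162/(168+6) = 162/174 = 0.93103… → S = 93.1%
(the 1/255 factors cancel in S and H, so raw channel differences can be used)
Max is B' → H = 60 × ((R-G)/Δ + 4) = 60 × ((148-6)/162 + 4)
  142/162 + 4 = 0.8765… + 4 = 4.8765…
  H = 60 × 4.8765… = 292.592…° → H = 292.6°
= HSL(292.6°, 93.1%, 34.1%)


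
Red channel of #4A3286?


Color: #4A3286
R = 4A = 74
G = 32 = 50
B = 86 = 134
Red = 74


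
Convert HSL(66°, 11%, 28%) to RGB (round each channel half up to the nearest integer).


H=66°, S=0.11, L=0.28
C = (1-|2L-1|)×S = (1-|-0.44|)×0.11 = 0.0616
H' = H/60 = 66/60 ≈ 1.1000; X = C×(1-|H' mod 2 - 1|) = 0.05544
m = L - C/2 = 0.28 - 0.0308 = 0.2492
Sector ⌊H'⌋ = 1 → (R',G',B') = (0.05544, 0.0616, 0.0)
RGB = ((R'+m)×255, (G'+m)×255, (B'+m)×255) = (77.6832, 79.254, 63.546)
Round half up → RGB(78, 79, 64)


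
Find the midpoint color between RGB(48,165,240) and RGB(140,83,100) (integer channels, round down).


Midpoint: each channel = ⌊(C₁+C₂)/2⌋
R: ⌊(48+140)/2⌋ = 94
G: ⌊(165+83)/2⌋ = 124
B: ⌊(240+100)/2⌋ = 170
= RGB(94, 124, 170)


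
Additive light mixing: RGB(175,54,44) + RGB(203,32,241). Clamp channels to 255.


Additive: each channel = min(255, C₁+C₂)
R: 175+203 = 378 → 255
G: 54+32 = 86 → 86
B: 44+241 = 285 → 255
= RGB(255, 86, 255)


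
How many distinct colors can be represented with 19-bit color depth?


Colors = 2^bits = 2^19
= 524,288 colors


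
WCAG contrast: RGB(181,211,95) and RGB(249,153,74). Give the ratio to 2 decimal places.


Linearize each sRGB channel c=v/255: c/12.92 if c ≤ 0.04045 else ((c+0.055)/1.055)^2.4
L = 0.2126×R_lin + 0.7152×G_lin + 0.0722×B_lin
Color 1 (181,211,95):
  R=181: 181/255≈0.7098 > 0.04045 → ((0.7098+0.055)/1.055)^2.4 ≈ 0.46208
  G=211: 211/255≈0.8275 > 0.04045 → ((0.8275+0.055)/1.055)^2.4 ≈ 0.65141
  B=95: 95/255≈0.3725 > 0.04045 → ((0.3725+0.055)/1.055)^2.4 ≈ 0.11444
  L1 = 0.2126×0.46208 + 0.7152×0.65141 + 0.0722×0.11444 ≈ 0.57239
Color 2 (249,153,74):
  R=249: 249/255≈0.9765 > 0.04045 → ((0.9765+0.055)/1.055)^2.4 ≈ 0.94731
  G=153: 153/255≈0.6000 > 0.04045 → ((0.6000+0.055)/1.055)^2.4 ≈ 0.31855
  B=74: 74/255≈0.2902 > 0.04045 → ((0.2902+0.055)/1.055)^2.4 ≈ 0.06848
  L2 = 0.2126×0.94731 + 0.7152×0.31855 + 0.0722×0.06848 ≈ 0.43417
Lighter = 0.57239, Darker = 0.43417
Ratio = (L_lighter + 0.05) / (L_darker + 0.05)
Ratio = (0.57239 + 0.05) / (0.43417 + 0.05) = 0.62239 / 0.48417 ≈ 1.2855
Ratio ≈ 1.29:1


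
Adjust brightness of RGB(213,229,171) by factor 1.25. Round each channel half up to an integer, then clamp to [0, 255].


Multiply each channel by 1.25, round half up, clamp to [0, 255]
R: 213×1.25 = 266.25 → round → 266 → clamp → 255
G: 229×1.25 = 286.25 → round → 286 → clamp → 255
B: 171×1.25 = 213.75 → round → 214
= RGB(255, 255, 214)


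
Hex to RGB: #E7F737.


E7 → 231 (R)
F7 → 247 (G)
37 → 55 (B)
= RGB(231, 247, 55)


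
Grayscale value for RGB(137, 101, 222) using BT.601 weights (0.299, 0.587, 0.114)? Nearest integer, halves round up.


Gray = 0.299×R + 0.587×G + 0.114×B
Gray = 0.299×137 + 0.587×101 + 0.114×222
Gray = 40.963 + 59.287 + 25.308
Gray = 125.558 → round half up → 126
Gray = 126


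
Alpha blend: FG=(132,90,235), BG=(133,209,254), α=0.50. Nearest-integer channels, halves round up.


C = α×F + (1-α)×B, with 1-α = 0.50
R: 0.50×132 + 0.50×133 = 66.00 + 66.50 = 132.50 → 133
G: 0.50×90 + 0.50×209 = 45.00 + 104.50 = 149.50 → 150
B: 0.50×235 + 0.50×254 = 117.50 + 127.00 = 244.50 → 245
= RGB(133, 150, 245)


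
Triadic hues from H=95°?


Triadic: equally spaced at 120° intervals
H1 = 95°
H2 = (95 + 120) mod 360 = 215°
H3 = (95 + 240) mod 360 = 335°
Triadic = 95°, 215°, 335°


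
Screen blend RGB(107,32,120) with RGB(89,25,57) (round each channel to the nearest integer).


Screen: C = 255 - (255-A)×(255-B)/255, rounded to nearest integer
R: 255 - (255-107)×(255-89)/255 = 255 - 24568/255 ≈ 255 - 96.345 = 158.655 → 159
G: 255 - (255-32)×(255-25)/255 = 255 - 51290/255 ≈ 255 - 201.137 = 53.863 → 54
B: 255 - (255-120)×(255-57)/255 = 255 - 26730/255 ≈ 255 - 104.824 = 150.176 → 150
= RGB(159, 54, 150)


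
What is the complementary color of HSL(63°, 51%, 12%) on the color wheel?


Complement = opposite side of color wheel = hue + 180°
H' = (63 + 180) mod 360 = 243°
S and L unchanged.
= HSL(243°, 51%, 12%)


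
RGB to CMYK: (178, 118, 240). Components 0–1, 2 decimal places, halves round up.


R'=178/255≈0.6980, G'=118/255≈0.4627, B'=240/255≈0.9412
K = 1 - max(R',G',B') = 1 - 240/255 = 15/255 = 0.05882… → 0.06
(1-R'-K)/(1-K) simplifies to (max-R)/max with max = 240:
C = (240-178)/240 = 62/240 = 0.25833… → 0.26
M = (240-118)/240 = 122/240 = 0.50833… → 0.51
Y = (240-240)/240 = 0/240 = 0 → 0.00
= CMYK(0.26, 0.51, 0.00, 0.06)


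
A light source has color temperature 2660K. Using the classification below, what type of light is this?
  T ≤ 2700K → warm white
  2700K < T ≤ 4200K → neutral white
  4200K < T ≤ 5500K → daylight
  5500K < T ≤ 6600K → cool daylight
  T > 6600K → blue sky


Temperature: 2660K
2660K ≤ 2700K → warm white
Classification: warm white


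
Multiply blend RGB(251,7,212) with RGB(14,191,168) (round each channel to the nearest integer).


Multiply: C = A×B/255, rounded to nearest integer
R: 251×14/255 = 3514/255 ≈ 13.780 → 14
G: 7×191/255 = 1337/255 ≈ 5.243 → 5
B: 212×168/255 = 35616/255 ≈ 139.671 → 140
= RGB(14, 5, 140)


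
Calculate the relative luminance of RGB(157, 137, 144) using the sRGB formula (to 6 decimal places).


Linearize each channel (sRGB transfer function): c = v/255; c_lin = c/12.92 if c ≤ 0.04045, else ((c+0.055)/1.055)^2.4
  R: 157/255 ≈ 0.615686 > 0.04045 → ((0.615686+0.055)/1.055)^2.4 ≈ 0.337164
  G: 137/255 ≈ 0.537255 > 0.04045 → ((0.537255+0.055)/1.055)^2.4 ≈ 0.250158
  B: 144/255 ≈ 0.564706 > 0.04045 → ((0.564706+0.055)/1.055)^2.4 ≈ 0.278894
R_lin = 0.337164, G_lin = 0.250158, B_lin = 0.278894
L = 0.2126×R + 0.7152×G + 0.0722×B
L = 0.2126×0.337164 + 0.7152×0.250158 + 0.0722×0.278894
L ≈ 0.270730


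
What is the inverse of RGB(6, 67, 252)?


Invert: (255-R, 255-G, 255-B)
R: 255-6 = 249
G: 255-67 = 188
B: 255-252 = 3
= RGB(249, 188, 3)


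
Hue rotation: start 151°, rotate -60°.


New hue = (H + rotation) mod 360
New hue = (151 -60) mod 360
= 91 mod 360
= 91°


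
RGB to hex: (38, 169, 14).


R = 38 → 26 (hex)
G = 169 → A9 (hex)
B = 14 → 0E (hex)
Hex = #26A90E


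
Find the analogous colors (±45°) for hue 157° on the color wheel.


Base hue: 157°
Left analog: (157 - 45) mod 360 = 112°
Right analog: (157 + 45) mod 360 = 202°
Analogous hues = 112° and 202°


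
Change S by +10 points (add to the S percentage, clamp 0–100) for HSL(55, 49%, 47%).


Original S = 49%
Adjustment = +10 percentage points
New S = 49 + (10) = 59
Clamp to [0, 100] → 59
= HSL(55°, 59%, 47%)


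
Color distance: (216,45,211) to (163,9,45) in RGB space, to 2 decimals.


d = √[(R₁-R₂)² + (G₁-G₂)² + (B₁-B₂)²]
d = √[(216-163)² + (45-9)² + (211-45)²]
d = √[2809 + 1296 + 27556]
d = √31661
d ≈ 177.94


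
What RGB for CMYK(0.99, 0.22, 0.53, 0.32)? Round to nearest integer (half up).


R = 255 × (1-C) × (1-K) = 255 × 0.01 × 0.68 = 1.734 → 2
G = 255 × (1-M) × (1-K) = 255 × 0.78 × 0.68 = 135.252 → 135
B = 255 × (1-Y) × (1-K) = 255 × 0.47 × 0.68 = 81.498 → 81
= RGB(2, 135, 81)


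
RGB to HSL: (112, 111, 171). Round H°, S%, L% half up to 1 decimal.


Normalize: R'=112/255≈0.4392, G'=111/255≈0.4353, B'=171/255≈0.6706
Max=171/255, Min=111/255, Δ=Max-Min=60/255
L = (Max+Min)/2 = (171+111)/510 = 282/510 = 0.55294… → L = 55.3%
L > 0.5 → S = Δ/(2-Max-Min) = 60/(510-171-111) = 60/228 = 0.26315… → S = 26.3%
(the 1/255 factors cancel in S and H, so raw channel differences can be used)
Max is B' → H = 60 × ((R-G)/Δ + 4) = 60 × ((112-111)/60 + 4)
  1/60 + 4 = 0.0166… + 4 = 4.0166…
  H = 60 × 4.0166… = 241° → H = 241.0°
= HSL(241.0°, 26.3%, 55.3%)


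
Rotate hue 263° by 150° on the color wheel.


New hue = (H + rotation) mod 360
New hue = (263 + 150) mod 360
= 413 mod 360
= 53°


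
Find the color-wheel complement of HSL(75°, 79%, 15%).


Complement = opposite side of color wheel = hue + 180°
H' = (75 + 180) mod 360 = 255°
S and L unchanged.
= HSL(255°, 79%, 15%)


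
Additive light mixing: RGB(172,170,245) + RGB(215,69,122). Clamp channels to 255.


Additive: each channel = min(255, C₁+C₂)
R: 172+215 = 387 → 255
G: 170+69 = 239 → 239
B: 245+122 = 367 → 255
= RGB(255, 239, 255)


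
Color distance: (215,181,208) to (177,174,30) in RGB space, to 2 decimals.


d = √[(R₁-R₂)² + (G₁-G₂)² + (B₁-B₂)²]
d = √[(215-177)² + (181-174)² + (208-30)²]
d = √[1444 + 49 + 31684]
d = √33177
d ≈ 182.15


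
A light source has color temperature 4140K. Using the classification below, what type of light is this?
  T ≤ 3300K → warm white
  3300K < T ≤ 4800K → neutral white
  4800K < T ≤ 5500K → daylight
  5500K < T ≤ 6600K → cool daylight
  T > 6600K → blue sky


Temperature: 4140K
3300K < 4140K ≤ 4800K → neutral white
Classification: neutral white


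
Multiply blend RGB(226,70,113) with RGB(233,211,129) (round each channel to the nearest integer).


Multiply: C = A×B/255, rounded to nearest integer
R: 226×233/255 = 52658/255 ≈ 206.502 → 207
G: 70×211/255 = 14770/255 ≈ 57.922 → 58
B: 113×129/255 = 14577/255 ≈ 57.165 → 57
= RGB(207, 58, 57)


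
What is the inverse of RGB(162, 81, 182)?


Invert: (255-R, 255-G, 255-B)
R: 255-162 = 93
G: 255-81 = 174
B: 255-182 = 73
= RGB(93, 174, 73)


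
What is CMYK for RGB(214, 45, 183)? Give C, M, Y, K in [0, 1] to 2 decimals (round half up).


R'=214/255≈0.8392, G'=45/255≈0.1765, B'=183/255≈0.7176
K = 1 - max(R',G',B') = 1 - 214/255 = 41/255 = 0.16078… → 0.16
(1-R'-K)/(1-K) simplifies to (max-R)/max with max = 214:
C = (214-214)/214 = 0/214 = 0 → 0.00
M = (214-45)/214 = 169/214 = 0.78971… → 0.79
Y = (214-183)/214 = 31/214 = 0.14485… → 0.14
= CMYK(0.00, 0.79, 0.14, 0.16)


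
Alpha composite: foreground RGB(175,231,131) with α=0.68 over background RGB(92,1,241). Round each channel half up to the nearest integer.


C = α×F + (1-α)×B, with 1-α = 0.32
R: 0.68×175 + 0.32×92 = 119.00 + 29.44 = 148.44 → 148
G: 0.68×231 + 0.32×1 = 157.08 + 0.32 = 157.40 → 157
B: 0.68×131 + 0.32×241 = 89.08 + 77.12 = 166.20 → 166
= RGB(148, 157, 166)


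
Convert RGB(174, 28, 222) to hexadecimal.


R = 174 → AE (hex)
G = 28 → 1C (hex)
B = 222 → DE (hex)
Hex = #AE1CDE


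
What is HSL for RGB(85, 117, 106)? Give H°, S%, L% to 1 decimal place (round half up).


Normalize: R'=85/255≈0.3333, G'=117/255≈0.4588, B'=106/255≈0.4157
Max=117/255, Min=85/255, Δ=Max-Min=32/255
L = (Max+Min)/2 = (117+85)/510 = 202/510 = 0.39607… → L = 39.6%
L ≤ 0.5 → S = Δ/(Max+Min) = 32/(117+85) = 32/202 = 0.15841… → S = 15.8%
(the 1/255 factors cancel in S and H, so raw channel differences can be used)
Max is G' → H = 60 × ((B-R)/Δ + 2) = 60 × ((106-85)/32 + 2)
  21/32 + 2 = 0.6562… + 2 = 2.6562…
  H = 60 × 2.6562… = 159.375° → H = 159.4°
= HSL(159.4°, 15.8%, 39.6%)
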